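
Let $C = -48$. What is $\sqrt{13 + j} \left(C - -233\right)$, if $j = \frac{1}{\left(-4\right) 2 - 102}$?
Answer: $\frac{37 \sqrt{157190}}{22} \approx 666.79$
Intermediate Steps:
$j = - \frac{1}{110}$ ($j = \frac{1}{-8 - 102} = \frac{1}{-110} = - \frac{1}{110} \approx -0.0090909$)
$\sqrt{13 + j} \left(C - -233\right) = \sqrt{13 - \frac{1}{110}} \left(-48 - -233\right) = \sqrt{\frac{1429}{110}} \left(-48 + 233\right) = \frac{\sqrt{157190}}{110} \cdot 185 = \frac{37 \sqrt{157190}}{22}$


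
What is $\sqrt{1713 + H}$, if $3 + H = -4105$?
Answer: $i \sqrt{2395} \approx 48.939 i$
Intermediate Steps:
$H = -4108$ ($H = -3 - 4105 = -4108$)
$\sqrt{1713 + H} = \sqrt{1713 - 4108} = \sqrt{-2395} = i \sqrt{2395}$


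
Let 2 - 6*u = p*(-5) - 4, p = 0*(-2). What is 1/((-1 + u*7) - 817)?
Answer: -1/811 ≈ -0.0012330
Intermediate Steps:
p = 0
u = 1 (u = ⅓ - (0*(-5) - 4)/6 = ⅓ - (0 - 4)/6 = ⅓ - ⅙*(-4) = ⅓ + ⅔ = 1)
1/((-1 + u*7) - 817) = 1/((-1 + 1*7) - 817) = 1/((-1 + 7) - 817) = 1/(6 - 817) = 1/(-811) = -1/811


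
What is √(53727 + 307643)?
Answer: √361370 ≈ 601.14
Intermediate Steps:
√(53727 + 307643) = √361370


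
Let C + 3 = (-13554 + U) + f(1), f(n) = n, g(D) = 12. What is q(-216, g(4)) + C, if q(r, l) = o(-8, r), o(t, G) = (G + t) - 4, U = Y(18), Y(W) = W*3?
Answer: -13730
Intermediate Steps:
Y(W) = 3*W
U = 54 (U = 3*18 = 54)
o(t, G) = -4 + G + t
q(r, l) = -12 + r (q(r, l) = -4 + r - 8 = -12 + r)
C = -13502 (C = -3 + ((-13554 + 54) + 1) = -3 + (-13500 + 1) = -3 - 13499 = -13502)
q(-216, g(4)) + C = (-12 - 216) - 13502 = -228 - 13502 = -13730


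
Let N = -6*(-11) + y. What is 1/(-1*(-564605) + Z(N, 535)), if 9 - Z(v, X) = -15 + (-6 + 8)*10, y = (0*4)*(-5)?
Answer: 1/564609 ≈ 1.7711e-6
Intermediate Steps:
y = 0 (y = 0*(-5) = 0)
N = 66 (N = -6*(-11) + 0 = 66 + 0 = 66)
Z(v, X) = 4 (Z(v, X) = 9 - (-15 + (-6 + 8)*10) = 9 - (-15 + 2*10) = 9 - (-15 + 20) = 9 - 1*5 = 9 - 5 = 4)
1/(-1*(-564605) + Z(N, 535)) = 1/(-1*(-564605) + 4) = 1/(564605 + 4) = 1/564609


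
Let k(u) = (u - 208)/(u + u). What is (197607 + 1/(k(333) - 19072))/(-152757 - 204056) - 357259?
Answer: -1619163531866548232/4532176997351 ≈ -3.5726e+5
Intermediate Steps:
k(u) = (-208 + u)/(2*u) (k(u) = (-208 + u)/((2*u)) = (-208 + u)*(1/(2*u)) = (-208 + u)/(2*u))
(197607 + 1/(k(333) - 19072))/(-152757 - 204056) - 357259 = (197607 + 1/((½)*(-208 + 333)/333 - 19072))/(-152757 - 204056) - 357259 = (197607 + 1/((½)*(1/333)*125 - 19072))/(-356813) - 357259 = (197607 + 1/(125/666 - 19072))*(-1/356813) - 357259 = (197607 + 1/(-12701827/666))*(-1/356813) - 357259 = (197607 - 666/12701827)*(-1/356813) - 357259 = (2509969927323/12701827)*(-1/356813) - 357259 = -2509969927323/4532176997351 - 357259 = -1619163531866548232/4532176997351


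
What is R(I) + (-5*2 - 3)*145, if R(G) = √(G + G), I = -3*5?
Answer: -1885 + I*√30 ≈ -1885.0 + 5.4772*I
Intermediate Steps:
I = -15
R(G) = √2*√G (R(G) = √(2*G) = √2*√G)
R(I) + (-5*2 - 3)*145 = √2*√(-15) + (-5*2 - 3)*145 = √2*(I*√15) + (-10 - 3)*145 = I*√30 - 13*145 = I*√30 - 1885 = -1885 + I*√30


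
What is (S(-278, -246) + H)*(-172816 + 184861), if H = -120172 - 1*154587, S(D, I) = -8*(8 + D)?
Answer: -3283454955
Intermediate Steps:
S(D, I) = -64 - 8*D
H = -274759 (H = -120172 - 154587 = -274759)
(S(-278, -246) + H)*(-172816 + 184861) = ((-64 - 8*(-278)) - 274759)*(-172816 + 184861) = ((-64 + 2224) - 274759)*12045 = (2160 - 274759)*12045 = -272599*12045 = -3283454955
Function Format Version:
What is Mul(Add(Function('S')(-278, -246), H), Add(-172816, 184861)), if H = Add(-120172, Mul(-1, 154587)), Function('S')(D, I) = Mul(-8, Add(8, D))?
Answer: -3283454955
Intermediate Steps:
Function('S')(D, I) = Add(-64, Mul(-8, D))
H = -274759 (H = Add(-120172, -154587) = -274759)
Mul(Add(Function('S')(-278, -246), H), Add(-172816, 184861)) = Mul(Add(Add(-64, Mul(-8, -278)), -274759), Add(-172816, 184861)) = Mul(Add(Add(-64, 2224), -274759), 12045) = Mul(Add(2160, -274759), 12045) = Mul(-272599, 12045) = -3283454955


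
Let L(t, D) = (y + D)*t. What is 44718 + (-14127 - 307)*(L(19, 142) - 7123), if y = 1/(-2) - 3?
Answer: 64875029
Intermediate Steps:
y = -7/2 (y = 1*(-½) - 3 = -½ - 3 = -7/2 ≈ -3.5000)
L(t, D) = t*(-7/2 + D) (L(t, D) = (-7/2 + D)*t = t*(-7/2 + D))
44718 + (-14127 - 307)*(L(19, 142) - 7123) = 44718 + (-14127 - 307)*((½)*19*(-7 + 2*142) - 7123) = 44718 - 14434*((½)*19*(-7 + 284) - 7123) = 44718 - 14434*((½)*19*277 - 7123) = 44718 - 14434*(5263/2 - 7123) = 44718 - 14434*(-8983/2) = 44718 + 64830311 = 64875029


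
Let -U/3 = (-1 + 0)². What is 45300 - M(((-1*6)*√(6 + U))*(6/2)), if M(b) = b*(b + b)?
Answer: 43356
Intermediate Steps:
U = -3 (U = -3*(-1 + 0)² = -3*(-1)² = -3*1 = -3)
M(b) = 2*b² (M(b) = b*(2*b) = 2*b²)
45300 - M(((-1*6)*√(6 + U))*(6/2)) = 45300 - 2*(((-1*6)*√(6 - 3))*(6/2))² = 45300 - 2*((-6*√3)*(6*(½)))² = 45300 - 2*(-6*√3*3)² = 45300 - 2*(-18*√3)² = 45300 - 2*972 = 45300 - 1*1944 = 45300 - 1944 = 43356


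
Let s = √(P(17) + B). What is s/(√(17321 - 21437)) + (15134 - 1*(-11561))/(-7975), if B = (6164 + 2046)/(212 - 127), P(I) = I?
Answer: -5339/1595 - I*√689367/4998 ≈ -3.3473 - 0.16612*I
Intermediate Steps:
B = 1642/17 (B = 8210/85 = 8210*(1/85) = 1642/17 ≈ 96.588)
s = √32827/17 (s = √(17 + 1642/17) = √(1931/17) = √32827/17 ≈ 10.658)
s/(√(17321 - 21437)) + (15134 - 1*(-11561))/(-7975) = (√32827/17)/(√(17321 - 21437)) + (15134 - 1*(-11561))/(-7975) = (√32827/17)/(√(-4116)) + (15134 + 11561)*(-1/7975) = (√32827/17)/((14*I*√21)) + 26695*(-1/7975) = (√32827/17)*(-I*√21/294) - 5339/1595 = -I*√689367/4998 - 5339/1595 = -5339/1595 - I*√689367/4998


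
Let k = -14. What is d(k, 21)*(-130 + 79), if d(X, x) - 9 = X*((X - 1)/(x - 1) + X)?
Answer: -21981/2 ≈ -10991.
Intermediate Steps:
d(X, x) = 9 + X*(X + (-1 + X)/(-1 + x)) (d(X, x) = 9 + X*((X - 1)/(x - 1) + X) = 9 + X*((-1 + X)/(-1 + x) + X) = 9 + X*(X + (-1 + X)/(-1 + x)))
d(k, 21)*(-130 + 79) = ((-9 - 1*(-14) + 9*21 + 21*(-14)²)/(-1 + 21))*(-130 + 79) = ((-9 + 14 + 189 + 21*196)/20)*(-51) = ((-9 + 14 + 189 + 4116)/20)*(-51) = ((1/20)*4310)*(-51) = (431/2)*(-51) = -21981/2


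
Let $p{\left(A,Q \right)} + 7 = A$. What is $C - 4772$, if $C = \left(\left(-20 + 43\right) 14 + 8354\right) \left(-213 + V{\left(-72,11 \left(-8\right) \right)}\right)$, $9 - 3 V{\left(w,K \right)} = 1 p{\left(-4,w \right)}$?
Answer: $-1794920$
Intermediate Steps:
$p{\left(A,Q \right)} = -7 + A$
$V{\left(w,K \right)} = \frac{20}{3}$ ($V{\left(w,K \right)} = 3 - \frac{1 \left(-7 - 4\right)}{3} = 3 - \frac{1 \left(-11\right)}{3} = 3 - - \frac{11}{3} = 3 + \frac{11}{3} = \frac{20}{3}$)
$C = -1790148$ ($C = \left(\left(-20 + 43\right) 14 + 8354\right) \left(-213 + \frac{20}{3}\right) = \left(23 \cdot 14 + 8354\right) \left(- \frac{619}{3}\right) = \left(322 + 8354\right) \left(- \frac{619}{3}\right) = 8676 \left(- \frac{619}{3}\right) = -1790148$)
$C - 4772 = -1790148 - 4772 = -1794920$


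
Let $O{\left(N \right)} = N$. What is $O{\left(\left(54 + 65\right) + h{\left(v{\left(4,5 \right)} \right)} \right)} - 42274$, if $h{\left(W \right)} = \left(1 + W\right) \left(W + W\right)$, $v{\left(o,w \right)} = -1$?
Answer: $-42155$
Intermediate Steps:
$h{\left(W \right)} = 2 W \left(1 + W\right)$ ($h{\left(W \right)} = \left(1 + W\right) 2 W = 2 W \left(1 + W\right)$)
$O{\left(\left(54 + 65\right) + h{\left(v{\left(4,5 \right)} \right)} \right)} - 42274 = \left(\left(54 + 65\right) + 2 \left(-1\right) \left(1 - 1\right)\right) - 42274 = \left(119 + 2 \left(-1\right) 0\right) - 42274 = \left(119 + 0\right) - 42274 = 119 - 42274 = -42155$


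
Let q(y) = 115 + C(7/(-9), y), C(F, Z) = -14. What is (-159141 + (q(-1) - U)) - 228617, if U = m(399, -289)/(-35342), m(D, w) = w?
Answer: -13700573983/35342 ≈ -3.8766e+5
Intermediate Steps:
q(y) = 101 (q(y) = 115 - 14 = 101)
U = 289/35342 (U = -289/(-35342) = -289*(-1/35342) = 289/35342 ≈ 0.0081772)
(-159141 + (q(-1) - U)) - 228617 = (-159141 + (101 - 1*289/35342)) - 228617 = (-159141 + (101 - 289/35342)) - 228617 = (-159141 + 3569253/35342) - 228617 = -5620791969/35342 - 228617 = -13700573983/35342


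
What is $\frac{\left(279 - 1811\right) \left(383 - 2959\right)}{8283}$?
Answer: $\frac{3946432}{8283} \approx 476.45$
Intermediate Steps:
$\frac{\left(279 - 1811\right) \left(383 - 2959\right)}{8283} = \left(-1532\right) \left(-2576\right) \frac{1}{8283} = 3946432 \cdot \frac{1}{8283} = \frac{3946432}{8283}$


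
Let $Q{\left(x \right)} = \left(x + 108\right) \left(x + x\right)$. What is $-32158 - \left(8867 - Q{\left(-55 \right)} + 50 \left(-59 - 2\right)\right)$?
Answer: $-43805$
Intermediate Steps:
$Q{\left(x \right)} = 2 x \left(108 + x\right)$ ($Q{\left(x \right)} = \left(108 + x\right) 2 x = 2 x \left(108 + x\right)$)
$-32158 - \left(8867 - Q{\left(-55 \right)} + 50 \left(-59 - 2\right)\right) = -32158 - \left(8867 + 50 \left(-59 - 2\right) + 110 \left(108 - 55\right)\right) = -32158 - \left(5817 + 5830\right) = -32158 + \left(\left(-8867 - 5830\right) + 3050\right) = -32158 + \left(-14697 + 3050\right) = -32158 - 11647 = -43805$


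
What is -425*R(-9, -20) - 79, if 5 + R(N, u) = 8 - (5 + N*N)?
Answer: 35196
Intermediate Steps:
R(N, u) = -2 - N² (R(N, u) = -5 + (8 - (5 + N*N)) = -5 + (8 - (5 + N²)) = -5 + (8 + (-5 - N²)) = -5 + (3 - N²) = -2 - N²)
-425*R(-9, -20) - 79 = -425*(-2 - 1*(-9)²) - 79 = -425*(-2 - 1*81) - 79 = -425*(-2 - 81) - 79 = -425*(-83) - 79 = 35275 - 79 = 35196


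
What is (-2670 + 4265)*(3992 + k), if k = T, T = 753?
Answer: 7568275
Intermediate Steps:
k = 753
(-2670 + 4265)*(3992 + k) = (-2670 + 4265)*(3992 + 753) = 1595*4745 = 7568275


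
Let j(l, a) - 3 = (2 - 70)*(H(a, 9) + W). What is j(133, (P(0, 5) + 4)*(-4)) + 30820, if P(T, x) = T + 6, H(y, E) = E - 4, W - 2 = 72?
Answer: 25451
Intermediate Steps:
W = 74 (W = 2 + 72 = 74)
H(y, E) = -4 + E
P(T, x) = 6 + T
j(l, a) = -5369 (j(l, a) = 3 + (2 - 70)*((-4 + 9) + 74) = 3 - 68*(5 + 74) = 3 - 68*79 = 3 - 5372 = -5369)
j(133, (P(0, 5) + 4)*(-4)) + 30820 = -5369 + 30820 = 25451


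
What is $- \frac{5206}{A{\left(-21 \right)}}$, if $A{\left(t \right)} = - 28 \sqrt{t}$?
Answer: $- \frac{2603 i \sqrt{21}}{294} \approx - 40.573 i$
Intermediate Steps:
$- \frac{5206}{A{\left(-21 \right)}} = - \frac{5206}{\left(-28\right) \sqrt{-21}} = - \frac{5206}{\left(-28\right) i \sqrt{21}} = - 5206 \frac{i \sqrt{21}}{588} = - \frac{2603 i \sqrt{21}}{294}$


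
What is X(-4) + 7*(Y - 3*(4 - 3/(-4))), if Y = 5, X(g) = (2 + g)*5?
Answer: -299/4 ≈ -74.750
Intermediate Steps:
X(g) = 10 + 5*g
X(-4) + 7*(Y - 3*(4 - 3/(-4))) = (10 + 5*(-4)) + 7*(5 - 3*(4 - 3/(-4))) = (10 - 20) + 7*(5 - 3*(4 - 3*(-1)/4)) = -10 + 7*(5 - 3*(4 - 1*(-¾))) = -10 + 7*(5 - 3*(4 + ¾)) = -10 + 7*(5 - 3*19/4) = -10 + 7*(5 - 57/4) = -10 + 7*(-37/4) = -10 - 259/4 = -299/4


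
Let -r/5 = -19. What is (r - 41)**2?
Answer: 2916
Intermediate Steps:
r = 95 (r = -5*(-19) = 95)
(r - 41)**2 = (95 - 41)**2 = 54**2 = 2916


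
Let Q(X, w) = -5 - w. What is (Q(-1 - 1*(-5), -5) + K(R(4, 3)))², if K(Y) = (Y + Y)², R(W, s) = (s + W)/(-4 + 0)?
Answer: 2401/16 ≈ 150.06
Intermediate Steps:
R(W, s) = -W/4 - s/4 (R(W, s) = (W + s)/(-4) = (W + s)*(-¼) = -W/4 - s/4)
K(Y) = 4*Y² (K(Y) = (2*Y)² = 4*Y²)
(Q(-1 - 1*(-5), -5) + K(R(4, 3)))² = ((-5 - 1*(-5)) + 4*(-¼*4 - ¼*3)²)² = ((-5 + 5) + 4*(-1 - ¾)²)² = (0 + 4*(-7/4)²)² = (0 + 4*(49/16))² = (0 + 49/4)² = (49/4)² = 2401/16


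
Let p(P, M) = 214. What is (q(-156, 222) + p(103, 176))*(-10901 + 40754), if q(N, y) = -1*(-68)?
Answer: 8418546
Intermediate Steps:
q(N, y) = 68
(q(-156, 222) + p(103, 176))*(-10901 + 40754) = (68 + 214)*(-10901 + 40754) = 282*29853 = 8418546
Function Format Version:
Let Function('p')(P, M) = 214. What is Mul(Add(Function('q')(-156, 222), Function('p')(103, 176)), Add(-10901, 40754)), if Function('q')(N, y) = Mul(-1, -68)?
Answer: 8418546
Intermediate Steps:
Function('q')(N, y) = 68
Mul(Add(Function('q')(-156, 222), Function('p')(103, 176)), Add(-10901, 40754)) = Mul(Add(68, 214), Add(-10901, 40754)) = Mul(282, 29853) = 8418546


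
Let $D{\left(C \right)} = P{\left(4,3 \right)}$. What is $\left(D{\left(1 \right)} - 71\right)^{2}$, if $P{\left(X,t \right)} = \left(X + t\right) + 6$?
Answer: $3364$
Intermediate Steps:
$P{\left(X,t \right)} = 6 + X + t$
$D{\left(C \right)} = 13$ ($D{\left(C \right)} = 6 + 4 + 3 = 13$)
$\left(D{\left(1 \right)} - 71\right)^{2} = \left(13 - 71\right)^{2} = \left(-58\right)^{2} = 3364$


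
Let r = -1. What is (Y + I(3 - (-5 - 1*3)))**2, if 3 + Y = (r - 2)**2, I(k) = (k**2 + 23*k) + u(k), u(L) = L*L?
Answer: 251001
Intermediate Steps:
u(L) = L**2
I(k) = 2*k**2 + 23*k (I(k) = (k**2 + 23*k) + k**2 = 2*k**2 + 23*k)
Y = 6 (Y = -3 + (-1 - 2)**2 = -3 + (-3)**2 = -3 + 9 = 6)
(Y + I(3 - (-5 - 1*3)))**2 = (6 + (3 - (-5 - 1*3))*(23 + 2*(3 - (-5 - 1*3))))**2 = (6 + (3 - (-5 - 3))*(23 + 2*(3 - (-5 - 3))))**2 = (6 + (3 - 1*(-8))*(23 + 2*(3 - 1*(-8))))**2 = (6 + (3 + 8)*(23 + 2*(3 + 8)))**2 = (6 + 11*(23 + 2*11))**2 = (6 + 11*(23 + 22))**2 = (6 + 11*45)**2 = (6 + 495)**2 = 501**2 = 251001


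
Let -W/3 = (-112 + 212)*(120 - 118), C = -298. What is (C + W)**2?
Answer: 806404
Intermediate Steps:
W = -600 (W = -3*(-112 + 212)*(120 - 118) = -300*2 = -3*200 = -600)
(C + W)**2 = (-298 - 600)**2 = (-898)**2 = 806404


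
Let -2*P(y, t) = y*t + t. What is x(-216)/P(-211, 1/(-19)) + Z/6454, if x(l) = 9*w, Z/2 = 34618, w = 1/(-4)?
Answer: 718637/64540 ≈ 11.135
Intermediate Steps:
w = -¼ ≈ -0.25000
Z = 69236 (Z = 2*34618 = 69236)
P(y, t) = -t/2 - t*y/2 (P(y, t) = -(y*t + t)/2 = -(t*y + t)/2 = -(t + t*y)/2 = -t/2 - t*y/2)
x(l) = -9/4 (x(l) = 9*(-¼) = -9/4)
x(-216)/P(-211, 1/(-19)) + Z/6454 = -9*38/(1 - 211)/4 + 69236/6454 = -9/(4*((-½*(-1/19)*(-210)))) + 69236*(1/6454) = -9/(4*(-105/19)) + 34618/3227 = -9/4*(-19/105) + 34618/3227 = 57/140 + 34618/3227 = 718637/64540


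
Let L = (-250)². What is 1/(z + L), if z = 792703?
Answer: 1/855203 ≈ 1.1693e-6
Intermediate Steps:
L = 62500
1/(z + L) = 1/(792703 + 62500) = 1/855203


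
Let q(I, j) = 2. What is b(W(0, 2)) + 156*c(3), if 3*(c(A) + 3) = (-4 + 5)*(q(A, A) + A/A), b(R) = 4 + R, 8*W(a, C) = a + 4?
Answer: -615/2 ≈ -307.50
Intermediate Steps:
W(a, C) = ½ + a/8 (W(a, C) = (a + 4)/8 = (4 + a)/8 = ½ + a/8)
c(A) = -2 (c(A) = -3 + ((-4 + 5)*(2 + A/A))/3 = -3 + (1*(2 + 1))/3 = -3 + (1*3)/3 = -3 + (⅓)*3 = -3 + 1 = -2)
b(W(0, 2)) + 156*c(3) = (4 + (½ + (⅛)*0)) + 156*(-2) = (4 + (½ + 0)) - 312 = (4 + ½) - 312 = 9/2 - 312 = -615/2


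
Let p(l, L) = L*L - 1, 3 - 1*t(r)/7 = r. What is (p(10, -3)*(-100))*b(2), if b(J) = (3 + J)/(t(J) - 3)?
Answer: -1000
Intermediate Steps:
t(r) = 21 - 7*r
p(l, L) = -1 + L**2 (p(l, L) = L**2 - 1 = -1 + L**2)
b(J) = (3 + J)/(18 - 7*J) (b(J) = (3 + J)/((21 - 7*J) - 3) = (3 + J)/(18 - 7*J))
(p(10, -3)*(-100))*b(2) = ((-1 + (-3)**2)*(-100))*((-3 - 1*2)/(-18 + 7*2)) = ((-1 + 9)*(-100))*((-3 - 2)/(-18 + 14)) = (8*(-100))*(-5/(-4)) = -(-200)*(-5) = -800*5/4 = -1000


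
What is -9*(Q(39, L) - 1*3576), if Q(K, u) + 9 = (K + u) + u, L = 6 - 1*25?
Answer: 32256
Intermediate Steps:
L = -19 (L = 6 - 25 = -19)
Q(K, u) = -9 + K + 2*u (Q(K, u) = -9 + ((K + u) + u) = -9 + (K + 2*u) = -9 + K + 2*u)
-9*(Q(39, L) - 1*3576) = -9*((-9 + 39 + 2*(-19)) - 1*3576) = -9*((-9 + 39 - 38) - 3576) = -9*(-8 - 3576) = -9*(-3584) = 32256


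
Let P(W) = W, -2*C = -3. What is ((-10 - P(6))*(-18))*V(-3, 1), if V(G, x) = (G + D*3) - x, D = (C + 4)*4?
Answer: 17856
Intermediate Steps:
C = 3/2 (C = -½*(-3) = 3/2 ≈ 1.5000)
D = 22 (D = (3/2 + 4)*4 = (11/2)*4 = 22)
V(G, x) = 66 + G - x (V(G, x) = (G + 22*3) - x = (G + 66) - x = (66 + G) - x = 66 + G - x)
((-10 - P(6))*(-18))*V(-3, 1) = ((-10 - 1*6)*(-18))*(66 - 3 - 1*1) = ((-10 - 6)*(-18))*(66 - 3 - 1) = -16*(-18)*62 = 288*62 = 17856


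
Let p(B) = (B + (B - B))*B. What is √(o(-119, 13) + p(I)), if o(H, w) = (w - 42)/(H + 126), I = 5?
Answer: √1022/7 ≈ 4.5670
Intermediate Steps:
p(B) = B² (p(B) = (B + 0)*B = B*B = B²)
o(H, w) = (-42 + w)/(126 + H)
√(o(-119, 13) + p(I)) = √((-42 + 13)/(126 - 119) + 5²) = √(-29/7 + 25) = √(146/7) = √1022/7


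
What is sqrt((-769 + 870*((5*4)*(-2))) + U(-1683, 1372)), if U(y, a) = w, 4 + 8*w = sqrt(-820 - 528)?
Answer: sqrt(-142278 + I*sqrt(337))/2 ≈ 0.012167 + 188.6*I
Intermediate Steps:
w = -1/2 + I*sqrt(337)/4 (w = -1/2 + sqrt(-820 - 528)/8 = -1/2 + sqrt(-1348)/8 = -1/2 + (2*I*sqrt(337))/8 = -1/2 + I*sqrt(337)/4 ≈ -0.5 + 4.5894*I)
U(y, a) = -1/2 + I*sqrt(337)/4
sqrt((-769 + 870*((5*4)*(-2))) + U(-1683, 1372)) = sqrt((-769 + 870*((5*4)*(-2))) + (-1/2 + I*sqrt(337)/4)) = sqrt((-769 + 870*(20*(-2))) + (-1/2 + I*sqrt(337)/4)) = sqrt((-769 + 870*(-40)) + (-1/2 + I*sqrt(337)/4)) = sqrt((-769 - 34800) + (-1/2 + I*sqrt(337)/4)) = sqrt(-35569 + (-1/2 + I*sqrt(337)/4)) = sqrt(-71139/2 + I*sqrt(337)/4)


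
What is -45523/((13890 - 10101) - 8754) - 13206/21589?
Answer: 917228257/107189385 ≈ 8.5571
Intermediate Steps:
-45523/((13890 - 10101) - 8754) - 13206/21589 = -45523/(3789 - 8754) - 13206*1/21589 = -45523/(-4965) - 13206/21589 = -45523*(-1/4965) - 13206/21589 = 45523/4965 - 13206/21589 = 917228257/107189385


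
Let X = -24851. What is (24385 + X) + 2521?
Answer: 2055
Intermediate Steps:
(24385 + X) + 2521 = (24385 - 24851) + 2521 = -466 + 2521 = 2055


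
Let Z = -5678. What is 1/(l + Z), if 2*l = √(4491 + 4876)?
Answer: -1336/7585257 - 2*√9367/128949369 ≈ -0.00017763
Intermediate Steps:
l = √9367/2 (l = √(4491 + 4876)/2 = √9367/2 ≈ 48.392)
1/(l + Z) = 1/(√9367/2 - 5678) = 1/(-5678 + √9367/2)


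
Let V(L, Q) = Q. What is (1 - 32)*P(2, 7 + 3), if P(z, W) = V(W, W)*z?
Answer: -620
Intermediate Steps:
P(z, W) = W*z
(1 - 32)*P(2, 7 + 3) = (1 - 32)*((7 + 3)*2) = -310*2 = -31*20 = -620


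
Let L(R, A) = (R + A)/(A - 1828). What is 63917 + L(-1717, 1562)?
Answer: 17002077/266 ≈ 63918.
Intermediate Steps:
L(R, A) = (A + R)/(-1828 + A)
63917 + L(-1717, 1562) = 63917 + (1562 - 1717)/(-1828 + 1562) = 63917 - 155/(-266) = 63917 - 1/266*(-155) = 63917 + 155/266 = 17002077/266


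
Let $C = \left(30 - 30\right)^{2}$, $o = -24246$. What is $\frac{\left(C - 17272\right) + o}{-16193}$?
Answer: $\frac{41518}{16193} \approx 2.5639$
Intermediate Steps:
$C = 0$ ($C = 0^{2} = 0$)
$\frac{\left(C - 17272\right) + o}{-16193} = \frac{\left(0 - 17272\right) - 24246}{-16193} = \left(-17272 - 24246\right) \left(- \frac{1}{16193}\right) = \left(-41518\right) \left(- \frac{1}{16193}\right) = \frac{41518}{16193}$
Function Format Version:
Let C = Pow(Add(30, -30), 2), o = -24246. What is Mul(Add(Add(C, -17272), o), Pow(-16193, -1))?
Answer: Rational(41518, 16193) ≈ 2.5639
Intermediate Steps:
C = 0 (C = Pow(0, 2) = 0)
Mul(Add(Add(C, -17272), o), Pow(-16193, -1)) = Mul(Add(Add(0, -17272), -24246), Pow(-16193, -1)) = Mul(Add(-17272, -24246), Rational(-1, 16193)) = Mul(-41518, Rational(-1, 16193)) = Rational(41518, 16193)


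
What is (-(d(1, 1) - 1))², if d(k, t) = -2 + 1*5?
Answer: 4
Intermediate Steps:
d(k, t) = 3 (d(k, t) = -2 + 5 = 3)
(-(d(1, 1) - 1))² = (-(3 - 1))² = (-1*2)² = (-2)² = 4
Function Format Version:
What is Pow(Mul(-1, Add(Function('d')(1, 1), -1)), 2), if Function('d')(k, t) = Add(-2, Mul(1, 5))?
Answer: 4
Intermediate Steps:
Function('d')(k, t) = 3 (Function('d')(k, t) = Add(-2, 5) = 3)
Pow(Mul(-1, Add(Function('d')(1, 1), -1)), 2) = Pow(Mul(-1, Add(3, -1)), 2) = Pow(Mul(-1, 2), 2) = Pow(-2, 2) = 4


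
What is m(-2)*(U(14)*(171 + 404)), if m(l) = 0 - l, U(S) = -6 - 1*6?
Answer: -13800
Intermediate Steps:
U(S) = -12 (U(S) = -6 - 6 = -12)
m(l) = -l
m(-2)*(U(14)*(171 + 404)) = (-1*(-2))*(-12*(171 + 404)) = 2*(-12*575) = 2*(-6900) = -13800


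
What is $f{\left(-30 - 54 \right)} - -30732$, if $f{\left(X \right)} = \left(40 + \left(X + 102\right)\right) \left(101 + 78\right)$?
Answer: $41114$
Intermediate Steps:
$f{\left(X \right)} = 25418 + 179 X$ ($f{\left(X \right)} = \left(40 + \left(102 + X\right)\right) 179 = \left(142 + X\right) 179 = 25418 + 179 X$)
$f{\left(-30 - 54 \right)} - -30732 = \left(25418 + 179 \left(-30 - 54\right)\right) - -30732 = \left(25418 + 179 \left(-30 - 54\right)\right) + 30732 = \left(25418 + 179 \left(-84\right)\right) + 30732 = \left(25418 - 15036\right) + 30732 = 10382 + 30732 = 41114$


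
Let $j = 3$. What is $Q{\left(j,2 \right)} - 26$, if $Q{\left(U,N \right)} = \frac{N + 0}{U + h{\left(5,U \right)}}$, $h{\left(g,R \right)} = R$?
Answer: $- \frac{77}{3} \approx -25.667$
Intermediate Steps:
$Q{\left(U,N \right)} = \frac{N}{2 U}$ ($Q{\left(U,N \right)} = \frac{N + 0}{U + U} = \frac{N}{2 U}$)
$Q{\left(j,2 \right)} - 26 = \frac{1}{2} \cdot 2 \cdot \frac{1}{3} - 26 = \frac{1}{3} - 26 = - \frac{77}{3}$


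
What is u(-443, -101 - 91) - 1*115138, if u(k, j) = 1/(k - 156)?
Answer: -68967663/599 ≈ -1.1514e+5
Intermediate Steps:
u(k, j) = 1/(-156 + k)
u(-443, -101 - 91) - 1*115138 = 1/(-156 - 443) - 1*115138 = 1/(-599) - 115138 = -1/599 - 115138 = -68967663/599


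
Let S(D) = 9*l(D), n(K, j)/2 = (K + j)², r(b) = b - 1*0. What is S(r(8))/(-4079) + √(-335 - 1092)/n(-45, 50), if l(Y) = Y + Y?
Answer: -144/4079 + I*√1427/50 ≈ -0.035303 + 0.75551*I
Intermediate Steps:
l(Y) = 2*Y
r(b) = b (r(b) = b + 0 = b)
n(K, j) = 2*(K + j)²
S(D) = 18*D (S(D) = 9*(2*D) = 18*D)
S(r(8))/(-4079) + √(-335 - 1092)/n(-45, 50) = (18*8)/(-4079) + √(-335 - 1092)/((2*(-45 + 50)²)) = 144*(-1/4079) + √(-1427)/((2*5²)) = -144/4079 + (I*√1427)/((2*25)) = -144/4079 + (I*√1427)/50 = -144/4079 + (I*√1427)*(1/50) = -144/4079 + I*√1427/50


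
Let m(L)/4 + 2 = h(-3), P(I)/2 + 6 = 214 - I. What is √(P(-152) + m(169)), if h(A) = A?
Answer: 10*√7 ≈ 26.458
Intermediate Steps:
P(I) = 416 - 2*I (P(I) = -12 + 2*(214 - I) = -12 + (428 - 2*I) = 416 - 2*I)
m(L) = -20 (m(L) = -8 + 4*(-3) = -8 - 12 = -20)
√(P(-152) + m(169)) = √((416 - 2*(-152)) - 20) = √((416 + 304) - 20) = √(720 - 20) = √700 = 10*√7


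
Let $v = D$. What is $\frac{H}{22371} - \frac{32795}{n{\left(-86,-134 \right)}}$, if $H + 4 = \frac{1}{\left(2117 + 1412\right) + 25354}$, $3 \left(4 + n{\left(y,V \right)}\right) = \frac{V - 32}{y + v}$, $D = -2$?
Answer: $\frac{559421627238025}{57506601777} \approx 9728.0$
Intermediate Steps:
$v = -2$
$n{\left(y,V \right)} = -4 + \frac{-32 + V}{3 \left(-2 + y\right)}$ ($n{\left(y,V \right)} = -4 + \frac{\left(V - 32\right) \frac{1}{y - 2}}{3} = -4 + \frac{\left(-32 + V\right) \frac{1}{-2 + y}}{3} = -4 + \frac{\frac{1}{-2 + y} \left(-32 + V\right)}{3} = -4 + \frac{-32 + V}{3 \left(-2 + y\right)}$)
$H = - \frac{115531}{28883}$ ($H = -4 + \frac{1}{\left(2117 + 1412\right) + 25354} = -4 + \frac{1}{3529 + 25354} = -4 + \frac{1}{28883} = - \frac{115531}{28883} \approx -4.0$)
$\frac{H}{22371} - \frac{32795}{n{\left(-86,-134 \right)}} = - \frac{115531}{28883 \cdot 22371} - \frac{32795}{\frac{1}{3} \frac{1}{-2 - 86} \left(-8 - 134 - -1032\right)} = \left(- \frac{115531}{28883}\right) \frac{1}{22371} - \frac{32795}{\frac{1}{3} \frac{1}{-88} \left(-8 - 134 + 1032\right)} = - \frac{115531}{646141593} - \frac{32795}{\frac{1}{3} \left(- \frac{1}{88}\right) 890} = - \frac{115531}{646141593} - \frac{32795}{- \frac{445}{132}} = - \frac{115531}{646141593} - - \frac{865788}{89} = - \frac{115531}{646141593} + \frac{865788}{89} = \frac{559421627238025}{57506601777}$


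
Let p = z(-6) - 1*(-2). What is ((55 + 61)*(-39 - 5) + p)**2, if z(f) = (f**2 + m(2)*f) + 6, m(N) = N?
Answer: 25725184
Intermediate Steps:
z(f) = 6 + f**2 + 2*f (z(f) = (f**2 + 2*f) + 6 = 6 + f**2 + 2*f)
p = 32 (p = (6 + (-6)**2 + 2*(-6)) - 1*(-2) = (6 + 36 - 12) + 2 = 30 + 2 = 32)
((55 + 61)*(-39 - 5) + p)**2 = ((55 + 61)*(-39 - 5) + 32)**2 = (116*(-44) + 32)**2 = (-5104 + 32)**2 = (-5072)**2 = 25725184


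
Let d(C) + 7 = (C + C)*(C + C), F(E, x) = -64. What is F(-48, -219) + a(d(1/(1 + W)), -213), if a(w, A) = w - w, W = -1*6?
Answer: -64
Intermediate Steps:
W = -6
d(C) = -7 + 4*C² (d(C) = -7 + (C + C)*(C + C) = -7 + (2*C)*(2*C) = -7 + 4*C²)
a(w, A) = 0
F(-48, -219) + a(d(1/(1 + W)), -213) = -64 + 0 = -64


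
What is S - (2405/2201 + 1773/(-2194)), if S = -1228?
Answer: -5931378829/4828994 ≈ -1228.3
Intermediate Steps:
S - (2405/2201 + 1773/(-2194)) = -1228 - (2405/2201 + 1773/(-2194)) = -1228 - (2405*(1/2201) + 1773*(-1/2194)) = -1228 - (2405/2201 - 1773/2194) = -1228 - 1*1374197/4828994 = -1228 - 1374197/4828994 = -5931378829/4828994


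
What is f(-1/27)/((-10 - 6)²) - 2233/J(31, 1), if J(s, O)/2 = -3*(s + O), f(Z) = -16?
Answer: 2221/192 ≈ 11.568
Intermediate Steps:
J(s, O) = -6*O - 6*s (J(s, O) = 2*(-3*(s + O)) = 2*(-3*(O + s)) = 2*(-3*O - 3*s) = -6*O - 6*s)
f(-1/27)/((-10 - 6)²) - 2233/J(31, 1) = -16/(-10 - 6)² - 2233/(-6*1 - 6*31) = -16/((-16)²) - 2233/(-6 - 186) = -16/256 - 2233/(-192) = -16*1/256 - 2233*(-1/192) = -1/16 + 2233/192 = 2221/192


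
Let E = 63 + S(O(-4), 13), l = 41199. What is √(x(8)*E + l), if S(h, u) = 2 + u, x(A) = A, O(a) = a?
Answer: 3*√4647 ≈ 204.51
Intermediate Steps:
E = 78 (E = 63 + (2 + 13) = 63 + 15 = 78)
√(x(8)*E + l) = √(8*78 + 41199) = √(624 + 41199) = √41823 = 3*√4647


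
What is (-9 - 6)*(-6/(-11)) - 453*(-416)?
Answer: 2072838/11 ≈ 1.8844e+5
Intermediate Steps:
(-9 - 6)*(-6/(-11)) - 453*(-416) = -(-90)*(-1)/11 + 188448 = -15*6/11 + 188448 = -90/11 + 188448 = 2072838/11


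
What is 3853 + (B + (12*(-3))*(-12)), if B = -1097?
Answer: 3188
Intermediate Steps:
3853 + (B + (12*(-3))*(-12)) = 3853 + (-1097 + (12*(-3))*(-12)) = 3853 + (-1097 - 36*(-12)) = 3853 + (-1097 + 432) = 3853 - 665 = 3188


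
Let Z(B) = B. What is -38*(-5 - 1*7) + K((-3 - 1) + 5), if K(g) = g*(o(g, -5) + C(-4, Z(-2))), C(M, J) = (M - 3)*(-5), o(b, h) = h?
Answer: 486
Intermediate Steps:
C(M, J) = 15 - 5*M (C(M, J) = (-3 + M)*(-5) = 15 - 5*M)
K(g) = 30*g (K(g) = g*(-5 + (15 - 5*(-4))) = g*(-5 + (15 + 20)) = g*(-5 + 35) = g*30 = 30*g)
-38*(-5 - 1*7) + K((-3 - 1) + 5) = -38*(-5 - 1*7) + 30*((-3 - 1) + 5) = -38*(-5 - 7) + 30*(-4 + 5) = -38*(-12) + 30*1 = 456 + 30 = 486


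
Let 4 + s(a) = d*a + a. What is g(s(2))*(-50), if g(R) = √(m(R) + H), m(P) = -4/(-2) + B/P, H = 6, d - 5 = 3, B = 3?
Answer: -25*√1610/7 ≈ -143.30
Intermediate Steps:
d = 8 (d = 5 + 3 = 8)
m(P) = 2 + 3/P (m(P) = -4/(-2) + 3/P = -4*(-½) + 3/P = 2 + 3/P)
s(a) = -4 + 9*a (s(a) = -4 + (8*a + a) = -4 + 9*a)
g(R) = √(8 + 3/R) (g(R) = √((2 + 3/R) + 6) = √(8 + 3/R))
g(s(2))*(-50) = √(8 + 3/(-4 + 9*2))*(-50) = √(8 + 3/(-4 + 18))*(-50) = √(8 + 3/14)*(-50) = √(115/14)*(-50) = (√1610/14)*(-50) = -25*√1610/7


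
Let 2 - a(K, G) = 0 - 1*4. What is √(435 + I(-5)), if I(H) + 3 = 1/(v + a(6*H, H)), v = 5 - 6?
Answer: √10805/5 ≈ 20.789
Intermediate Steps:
a(K, G) = 6 (a(K, G) = 2 - (0 - 1*4) = 2 - (0 - 4) = 2 - 1*(-4) = 2 + 4 = 6)
v = -1
I(H) = -14/5 (I(H) = -3 + 1/(-1 + 6) = -3 + 1/5 = -3 + ⅕ = -14/5)
√(435 + I(-5)) = √(435 - 14/5) = √(2161/5) = √10805/5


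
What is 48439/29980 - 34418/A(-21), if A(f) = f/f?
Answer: -1031803201/29980 ≈ -34416.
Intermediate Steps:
A(f) = 1
48439/29980 - 34418/A(-21) = 48439/29980 - 34418/1 = 48439*(1/29980) - 34418*1 = 48439/29980 - 34418 = -1031803201/29980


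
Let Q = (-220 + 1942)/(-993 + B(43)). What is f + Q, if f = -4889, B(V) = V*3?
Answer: -704303/144 ≈ -4891.0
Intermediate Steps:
B(V) = 3*V
Q = -287/144 (Q = (-220 + 1942)/(-993 + 3*43) = 1722/(-993 + 129) = 1722/(-864) = 1722*(-1/864) = -287/144 ≈ -1.9931)
f + Q = -4889 - 287/144 = -704303/144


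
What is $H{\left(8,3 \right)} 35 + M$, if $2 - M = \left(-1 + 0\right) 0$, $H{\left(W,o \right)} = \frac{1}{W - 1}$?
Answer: $7$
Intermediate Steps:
$H{\left(W,o \right)} = \frac{1}{-1 + W}$
$M = 2$ ($M = 2 - \left(-1 + 0\right) 0 = 2 - \left(-1\right) 0 = 2 - 0 = 2 + 0 = 2$)
$H{\left(8,3 \right)} 35 + M = \frac{1}{-1 + 8} \cdot 35 + 2 = \frac{1}{7} \cdot 35 + 2 = 5 + 2 = 7$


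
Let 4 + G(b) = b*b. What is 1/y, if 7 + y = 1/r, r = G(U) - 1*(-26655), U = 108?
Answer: -38315/268204 ≈ -0.14286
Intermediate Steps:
G(b) = -4 + b**2 (G(b) = -4 + b*b = -4 + b**2)
r = 38315 (r = (-4 + 108**2) - 1*(-26655) = (-4 + 11664) + 26655 = 11660 + 26655 = 38315)
y = -268204/38315 (y = -7 + 1/38315 = -268204/38315 ≈ -7.0000)
1/y = 1/(-268204/38315) = -38315/268204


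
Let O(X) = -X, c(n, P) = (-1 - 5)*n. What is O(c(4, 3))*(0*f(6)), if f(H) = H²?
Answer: 0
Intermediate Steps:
c(n, P) = -6*n
O(c(4, 3))*(0*f(6)) = (-(-6)*4)*(0*6²) = (-1*(-24))*(0*36) = 24*0 = 0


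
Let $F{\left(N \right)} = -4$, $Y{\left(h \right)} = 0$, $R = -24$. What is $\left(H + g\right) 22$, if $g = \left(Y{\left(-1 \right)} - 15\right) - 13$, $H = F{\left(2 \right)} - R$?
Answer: $-176$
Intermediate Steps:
$H = 20$ ($H = -4 - -24 = -4 + 24 = 20$)
$g = -28$ ($g = \left(0 - 15\right) - 13 = -15 - 13 = -28$)
$\left(H + g\right) 22 = \left(20 - 28\right) 22 = \left(-8\right) 22 = -176$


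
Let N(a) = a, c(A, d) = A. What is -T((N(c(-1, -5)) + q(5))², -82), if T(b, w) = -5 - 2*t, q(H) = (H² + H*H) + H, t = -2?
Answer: 1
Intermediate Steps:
q(H) = H + 2*H² (q(H) = (H² + H²) + H = 2*H² + H = H + 2*H²)
T(b, w) = -1 (T(b, w) = -5 - 2*(-2) = -5 + 4 = -1)
-T((N(c(-1, -5)) + q(5))², -82) = -1*(-1) = 1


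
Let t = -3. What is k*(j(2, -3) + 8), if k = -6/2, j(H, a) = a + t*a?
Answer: -42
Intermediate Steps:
j(H, a) = -2*a (j(H, a) = a - 3*a = -2*a)
k = -3 (k = -6*½ = -3)
k*(j(2, -3) + 8) = -3*(-2*(-3) + 8) = -3*(6 + 8) = -3*14 = -42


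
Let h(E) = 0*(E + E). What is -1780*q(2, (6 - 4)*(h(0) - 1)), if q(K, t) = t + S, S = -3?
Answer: 8900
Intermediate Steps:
h(E) = 0 (h(E) = 0*(2*E) = 0)
q(K, t) = -3 + t (q(K, t) = t - 3 = -3 + t)
-1780*q(2, (6 - 4)*(h(0) - 1)) = -1780*(-3 + (6 - 4)*(0 - 1)) = -1780*(-3 + 2*(-1)) = -1780*(-3 - 2) = -1780*(-5) = 8900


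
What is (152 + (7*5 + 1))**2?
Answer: 35344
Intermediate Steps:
(152 + (7*5 + 1))**2 = (152 + (35 + 1))**2 = (152 + 36)**2 = 188**2 = 35344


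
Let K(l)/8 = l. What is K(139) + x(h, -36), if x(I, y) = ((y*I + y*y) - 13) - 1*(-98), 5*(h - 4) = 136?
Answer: 6849/5 ≈ 1369.8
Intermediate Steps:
h = 156/5 (h = 4 + (⅕)*136 = 4 + 136/5 = 156/5 ≈ 31.200)
K(l) = 8*l
x(I, y) = 85 + y² + I*y (x(I, y) = ((I*y + y²) - 13) + 98 = ((y² + I*y) - 13) + 98 = (-13 + y² + I*y) + 98 = 85 + y² + I*y)
K(139) + x(h, -36) = 8*139 + (85 + (-36)² + (156/5)*(-36)) = 1112 + (85 + 1296 - 5616/5) = 1112 + 1289/5 = 6849/5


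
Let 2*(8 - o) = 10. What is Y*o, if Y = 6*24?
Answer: 432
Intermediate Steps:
o = 3 (o = 8 - ½*10 = 8 - 5 = 3)
Y = 144
Y*o = 144*3 = 432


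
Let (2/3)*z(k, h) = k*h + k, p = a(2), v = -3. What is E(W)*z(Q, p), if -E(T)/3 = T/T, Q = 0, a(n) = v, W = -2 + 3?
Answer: 0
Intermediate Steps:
W = 1
a(n) = -3
p = -3
E(T) = -3 (E(T) = -3*T/T = -3*1 = -3)
z(k, h) = 3*k/2 + 3*h*k/2 (z(k, h) = 3*(k*h + k)/2 = 3*(h*k + k)/2 = 3*(k + h*k)/2 = 3*k/2 + 3*h*k/2)
E(W)*z(Q, p) = -9*0*(1 - 3)/2 = -9*0*(-2)/2 = -3*0 = 0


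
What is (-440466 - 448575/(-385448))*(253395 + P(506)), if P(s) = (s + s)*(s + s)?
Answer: -216895831996875027/385448 ≈ -5.6271e+11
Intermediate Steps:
P(s) = 4*s² (P(s) = (2*s)*(2*s) = 4*s²)
(-440466 - 448575/(-385448))*(253395 + P(506)) = (-440466 - 448575/(-385448))*(253395 + 4*506²) = (-440466 - 448575*(-1/385448))*(253395 + 4*256036) = (-440466 + 448575/385448)*(253395 + 1024144) = -169776290193/385448*1277539 = -216895831996875027/385448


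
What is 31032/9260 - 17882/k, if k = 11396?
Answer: 23506669/13190870 ≈ 1.7820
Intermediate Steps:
31032/9260 - 17882/k = 31032/9260 - 17882/11396 = 31032*(1/9260) - 17882*1/11396 = 7758/2315 - 8941/5698 = 23506669/13190870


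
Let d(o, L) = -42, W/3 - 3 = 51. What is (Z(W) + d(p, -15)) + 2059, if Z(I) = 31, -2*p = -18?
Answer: 2048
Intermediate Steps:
W = 162 (W = 9 + 3*51 = 9 + 153 = 162)
p = 9 (p = -½*(-18) = 9)
(Z(W) + d(p, -15)) + 2059 = (31 - 42) + 2059 = -11 + 2059 = 2048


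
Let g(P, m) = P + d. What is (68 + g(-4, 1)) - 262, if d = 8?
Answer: -190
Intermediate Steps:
g(P, m) = 8 + P (g(P, m) = P + 8 = 8 + P)
(68 + g(-4, 1)) - 262 = (68 + (8 - 4)) - 262 = (68 + 4) - 262 = 72 - 262 = -190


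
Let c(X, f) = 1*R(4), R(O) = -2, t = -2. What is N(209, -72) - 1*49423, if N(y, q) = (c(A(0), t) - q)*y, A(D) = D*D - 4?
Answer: -34793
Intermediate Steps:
A(D) = -4 + D² (A(D) = D² - 4 = -4 + D²)
c(X, f) = -2 (c(X, f) = 1*(-2) = -2)
N(y, q) = y*(-2 - q) (N(y, q) = (-2 - q)*y = y*(-2 - q))
N(209, -72) - 1*49423 = -1*209*(2 - 72) - 1*49423 = -1*209*(-70) - 49423 = 14630 - 49423 = -34793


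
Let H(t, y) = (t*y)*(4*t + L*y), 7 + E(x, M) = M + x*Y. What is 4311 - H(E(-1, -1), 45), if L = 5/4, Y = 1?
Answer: 50049/4 ≈ 12512.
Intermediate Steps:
L = 5/4 (L = 5*(¼) = 5/4 ≈ 1.2500)
E(x, M) = -7 + M + x (E(x, M) = -7 + (M + x*1) = -7 + (M + x) = -7 + M + x)
H(t, y) = t*y*(4*t + 5*y/4) (H(t, y) = (t*y)*(4*t + 5*y/4) = t*y*(4*t + 5*y/4))
4311 - H(E(-1, -1), 45) = 4311 - (-7 - 1 - 1)*45*(5*45 + 16*(-7 - 1 - 1))/4 = 4311 - (-9)*45*(225 + 16*(-9))/4 = 4311 - (-9)*45*(225 - 144)/4 = 4311 - (-9)*45*81/4 = 4311 - 1*(-32805/4) = 4311 + 32805/4 = 50049/4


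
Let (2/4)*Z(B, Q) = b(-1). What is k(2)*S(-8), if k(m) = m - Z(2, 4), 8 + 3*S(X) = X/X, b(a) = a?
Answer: -28/3 ≈ -9.3333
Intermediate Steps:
S(X) = -7/3 (S(X) = -8/3 + (X/X)/3 = -8/3 + (⅓)*1 = -8/3 + ⅓ = -7/3)
Z(B, Q) = -2 (Z(B, Q) = 2*(-1) = -2)
k(m) = 2 + m (k(m) = m - 1*(-2) = m + 2 = 2 + m)
k(2)*S(-8) = (2 + 2)*(-7/3) = 4*(-7/3) = -28/3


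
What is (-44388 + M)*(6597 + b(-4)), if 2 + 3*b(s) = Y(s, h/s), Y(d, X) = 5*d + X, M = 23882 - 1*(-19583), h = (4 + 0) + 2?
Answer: -36490805/6 ≈ -6.0818e+6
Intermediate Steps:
h = 6 (h = 4 + 2 = 6)
M = 43465 (M = 23882 + 19583 = 43465)
Y(d, X) = X + 5*d
b(s) = -⅔ + 2/s + 5*s/3 (b(s) = -⅔ + (6/s + 5*s)/3 = -⅔ + (5*s + 6/s)/3 = -⅔ + (2/s + 5*s/3) = -⅔ + 2/s + 5*s/3)
(-44388 + M)*(6597 + b(-4)) = (-44388 + 43465)*(6597 + (-⅔ + 2/(-4) + (5/3)*(-4))) = -923*(6597 + (-⅔ + 2*(-¼) - 20/3)) = -923*(6597 + (-⅔ - ½ - 20/3)) = -923*(6597 - 47/6) = -923*39535/6 = -36490805/6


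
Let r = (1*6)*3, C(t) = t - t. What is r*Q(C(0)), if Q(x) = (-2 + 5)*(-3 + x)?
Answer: -162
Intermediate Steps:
C(t) = 0
r = 18 (r = 6*3 = 18)
Q(x) = -9 + 3*x (Q(x) = 3*(-3 + x) = -9 + 3*x)
r*Q(C(0)) = 18*(-9 + 3*0) = 18*(-9 + 0) = 18*(-9) = -162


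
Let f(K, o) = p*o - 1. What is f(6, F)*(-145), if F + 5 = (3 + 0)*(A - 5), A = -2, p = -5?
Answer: -18705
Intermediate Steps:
F = -26 (F = -5 + (3 + 0)*(-2 - 5) = -5 + 3*(-7) = -5 - 21 = -26)
f(K, o) = -1 - 5*o (f(K, o) = -5*o - 1 = -1 - 5*o)
f(6, F)*(-145) = (-1 - 5*(-26))*(-145) = (-1 + 130)*(-145) = 129*(-145) = -18705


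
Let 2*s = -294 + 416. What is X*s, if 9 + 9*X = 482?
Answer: 28853/9 ≈ 3205.9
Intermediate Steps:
X = 473/9 (X = -1 + (⅑)*482 = -1 + 482/9 = 473/9 ≈ 52.556)
s = 61 (s = (-294 + 416)/2 = (½)*122 = 61)
X*s = (473/9)*61 = 28853/9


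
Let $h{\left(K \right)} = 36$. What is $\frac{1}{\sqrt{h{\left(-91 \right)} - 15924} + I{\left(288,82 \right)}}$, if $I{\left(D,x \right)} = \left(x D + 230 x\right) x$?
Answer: $\frac{435379}{1516438991114} - \frac{i \sqrt{993}}{3032877982228} \approx 2.8711 \cdot 10^{-7} - 1.039 \cdot 10^{-11} i$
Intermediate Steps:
$I{\left(D,x \right)} = x \left(230 x + D x\right)$ ($I{\left(D,x \right)} = \left(D x + 230 x\right) x = \left(230 x + D x\right) x = x \left(230 x + D x\right)$)
$\frac{1}{\sqrt{h{\left(-91 \right)} - 15924} + I{\left(288,82 \right)}} = \frac{1}{\sqrt{36 - 15924} + 82^{2} \left(230 + 288\right)} = \frac{1}{\sqrt{-15888} + 6724 \cdot 518} = \frac{1}{4 i \sqrt{993} + 3483032} = \frac{1}{3483032 + 4 i \sqrt{993}}$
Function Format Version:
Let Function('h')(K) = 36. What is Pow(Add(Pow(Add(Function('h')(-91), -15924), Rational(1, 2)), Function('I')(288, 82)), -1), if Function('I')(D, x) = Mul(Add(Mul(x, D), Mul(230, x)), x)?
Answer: Add(Rational(435379, 1516438991114), Mul(Rational(-1, 3032877982228), I, Pow(993, Rational(1, 2)))) ≈ Add(2.8711e-7, Mul(-1.0390e-11, I))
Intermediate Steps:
Function('I')(D, x) = Mul(x, Add(Mul(230, x), Mul(D, x))) (Function('I')(D, x) = Mul(Add(Mul(D, x), Mul(230, x)), x) = Mul(Add(Mul(230, x), Mul(D, x)), x) = Mul(x, Add(Mul(230, x), Mul(D, x))))
Pow(Add(Pow(Add(Function('h')(-91), -15924), Rational(1, 2)), Function('I')(288, 82)), -1) = Pow(Add(Pow(Add(36, -15924), Rational(1, 2)), Mul(Pow(82, 2), Add(230, 288))), -1) = Pow(Add(Pow(-15888, Rational(1, 2)), Mul(6724, 518)), -1) = Pow(Add(Mul(4, I, Pow(993, Rational(1, 2))), 3483032), -1) = Pow(Add(3483032, Mul(4, I, Pow(993, Rational(1, 2)))), -1)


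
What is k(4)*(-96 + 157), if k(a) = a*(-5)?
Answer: -1220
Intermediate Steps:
k(a) = -5*a
k(4)*(-96 + 157) = (-5*4)*(-96 + 157) = -20*61 = -1220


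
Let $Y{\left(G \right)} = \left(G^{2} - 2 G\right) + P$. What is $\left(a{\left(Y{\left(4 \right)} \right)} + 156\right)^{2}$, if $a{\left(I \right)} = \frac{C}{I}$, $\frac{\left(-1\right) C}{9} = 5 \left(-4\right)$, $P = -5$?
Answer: $46656$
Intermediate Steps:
$Y{\left(G \right)} = -5 + G^{2} - 2 G$ ($Y{\left(G \right)} = \left(G^{2} - 2 G\right) - 5 = -5 + G^{2} - 2 G$)
$C = 180$ ($C = - 9 \cdot 5 \left(-4\right) = \left(-9\right) \left(-20\right) = 180$)
$a{\left(I \right)} = \frac{180}{I}$
$\left(a{\left(Y{\left(4 \right)} \right)} + 156\right)^{2} = \left(\frac{180}{-5 + 4^{2} - 8} + 156\right)^{2} = \left(\frac{180}{-5 + 16 - 8} + 156\right)^{2} = \left(\frac{180}{3} + 156\right)^{2} = \left(180 \cdot \frac{1}{3} + 156\right)^{2} = \left(60 + 156\right)^{2} = 216^{2} = 46656$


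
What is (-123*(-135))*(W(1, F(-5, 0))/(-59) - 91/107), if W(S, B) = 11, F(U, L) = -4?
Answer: -108696330/6313 ≈ -17218.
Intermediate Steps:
(-123*(-135))*(W(1, F(-5, 0))/(-59) - 91/107) = (-123*(-135))*(11/(-59) - 91/107) = 16605*(11*(-1/59) - 91*1/107) = 16605*(-11/59 - 91/107) = 16605*(-6546/6313) = -108696330/6313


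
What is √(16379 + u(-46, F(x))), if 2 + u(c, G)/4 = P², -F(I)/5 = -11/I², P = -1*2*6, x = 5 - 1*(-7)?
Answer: 3*√1883 ≈ 130.18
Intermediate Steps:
x = 12 (x = 5 + 7 = 12)
P = -12 (P = -2*6 = -12)
F(I) = 55/I² (F(I) = -(-55)/(I*I) = -(-55)/(I²) = -(-55)/I² = 55/I²)
u(c, G) = 568 (u(c, G) = -8 + 4*(-12)² = -8 + 4*144 = -8 + 576 = 568)
√(16379 + u(-46, F(x))) = √(16379 + 568) = √16947 = 3*√1883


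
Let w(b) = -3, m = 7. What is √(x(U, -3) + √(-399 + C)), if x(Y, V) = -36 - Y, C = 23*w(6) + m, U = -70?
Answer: √(34 + I*√461) ≈ 6.0915 + 1.7624*I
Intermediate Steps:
C = -62 (C = 23*(-3) + 7 = -69 + 7 = -62)
√(x(U, -3) + √(-399 + C)) = √((-36 - 1*(-70)) + √(-399 - 62)) = √((-36 + 70) + √(-461)) = √(34 + I*√461)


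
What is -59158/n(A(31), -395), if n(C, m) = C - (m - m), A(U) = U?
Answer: -59158/31 ≈ -1908.3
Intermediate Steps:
n(C, m) = C (n(C, m) = C - 1*0 = C + 0 = C)
-59158/n(A(31), -395) = -59158/31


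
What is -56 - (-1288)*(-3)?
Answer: -3920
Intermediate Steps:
-56 - (-1288)*(-3) = -56 - 92*42 = -56 - 3864 = -3920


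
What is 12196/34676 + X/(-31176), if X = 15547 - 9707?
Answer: 5553583/33783093 ≈ 0.16439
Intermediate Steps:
X = 5840
12196/34676 + X/(-31176) = 12196/34676 + 5840/(-31176) = 12196*(1/34676) + 5840*(-1/31176) = 3049/8669 - 730/3897 = 5553583/33783093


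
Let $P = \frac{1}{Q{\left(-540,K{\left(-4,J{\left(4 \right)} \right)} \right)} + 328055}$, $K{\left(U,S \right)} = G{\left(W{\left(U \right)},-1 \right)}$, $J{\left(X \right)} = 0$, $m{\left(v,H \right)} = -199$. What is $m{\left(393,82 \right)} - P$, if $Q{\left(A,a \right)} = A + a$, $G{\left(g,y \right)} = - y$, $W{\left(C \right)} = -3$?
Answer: $- \frac{65175685}{327516} \approx -199.0$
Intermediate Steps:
$K{\left(U,S \right)} = 1$ ($K{\left(U,S \right)} = \left(-1\right) \left(-1\right) = 1$)
$P = \frac{1}{327516}$ ($P = \frac{1}{\left(-540 + 1\right) + 328055} = \frac{1}{-539 + 328055} = \frac{1}{327516} \approx 3.0533 \cdot 10^{-6}$)
$m{\left(393,82 \right)} - P = -199 - \frac{1}{327516} = - \frac{65175685}{327516}$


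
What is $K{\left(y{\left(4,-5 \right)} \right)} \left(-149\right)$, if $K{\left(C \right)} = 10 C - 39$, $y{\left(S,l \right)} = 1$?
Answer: $4321$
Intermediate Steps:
$K{\left(C \right)} = -39 + 10 C$
$K{\left(y{\left(4,-5 \right)} \right)} \left(-149\right) = \left(-39 + 10 \cdot 1\right) \left(-149\right) = \left(-39 + 10\right) \left(-149\right) = \left(-29\right) \left(-149\right) = 4321$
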